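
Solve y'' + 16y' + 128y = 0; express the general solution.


Characteristic equation: r² + 16r + 128 = 0.
Discriminant is negative; roots r = -8 ± 8i (complex conjugate pair).
General solution uses e^(α x)(C₁ cos(β x) + C₂ sin(β x)): y = e^(-8x)(C₁cos(8x) + C₂sin(8x)).


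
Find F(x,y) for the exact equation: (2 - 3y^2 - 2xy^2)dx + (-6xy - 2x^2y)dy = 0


Check exactness: ∂M/∂y = -6y - 4xy and ∂N/∂x = -6y - 4xy; equal, so the equation is exact.
Integrate M with respect to x (treating y as constant): ∫M dx = 2x - 3xy^2 - x^2y^2 + h(y).
Differentiate w.r.t. y and set equal to N: all terms match, so h'(y) = 0 and h is a constant absorbed into C.
General solution: 2x - 3xy^2 - x^2y^2 = C.


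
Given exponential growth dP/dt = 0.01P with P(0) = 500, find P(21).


The ODE dP/dt = 0.01P has solution P(t) = P(0)e^(0.01t).
Substitute P(0) = 500 and t = 21: P(21) = 500 e^(0.21) ≈ 617.


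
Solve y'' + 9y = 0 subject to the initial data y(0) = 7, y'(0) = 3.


Characteristic roots of r² + 9 = 0 are ±3i, so y = C₁cos(3x) + C₂sin(3x).
Apply y(0) = 7: C₁ = 7. Differentiate and apply y'(0) = 3: 3·C₂ = 3, so C₂ = 1.
Particular solution: y = 7cos(3x) + sin(3x).


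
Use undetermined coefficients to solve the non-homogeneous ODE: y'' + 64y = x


Homogeneous: r² + 64 = 0 ⇒ r = ±8i, y_h = C₁cos(8x) + C₂sin(8x).
Polynomial forcing; try y_p = Ax + B. Then y_p'' + 64 y_p = 64(Ax + B) = x, so B = 0 and A = 1/64.
General solution: y = C₁cos(8x) + C₂sin(8x) + (1/64)x.


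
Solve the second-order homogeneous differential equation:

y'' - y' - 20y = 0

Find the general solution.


Characteristic equation: r² - r - 20 = 0.
Factor: (r - 5)(r + 4) = 0 ⇒ r = 5, -4 (distinct real).
General solution: y = C₁e^(5x) + C₂e^(-4x).


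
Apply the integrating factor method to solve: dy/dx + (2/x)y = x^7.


P(x) = 2/x ⇒ μ = x^2.
(x^2 y)' = x^2·x^7 = x^9.
Integrate: x^2 y = x^10/(10) + C.
Solve for y: y = (1/10)x^8 + C/x^2.


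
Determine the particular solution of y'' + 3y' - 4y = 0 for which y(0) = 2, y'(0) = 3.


Characteristic roots of r² + 3r - 4 = 0 are 1, -4.
General solution y = c₁ e^(x) + c₂ e^(-4x).
Apply y(0) = 2: c₁ + c₂ = 2. Apply y'(0) = 3: 1 c₁ - 4 c₂ = 3.
Solve: c₁ = 11/5, c₂ = -1/5.
Particular solution: y = (11/5)e^(x) - (1/5)e^(-4x).


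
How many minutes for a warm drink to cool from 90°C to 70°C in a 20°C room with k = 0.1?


From T(t) = T_a + (T₀ - T_a)e^(-kt), set T(t) = 70:
(70 - 20) / (90 - 20) = e^(-0.1t), so t = -ln(0.714)/0.1 ≈ 3.4 minutes.


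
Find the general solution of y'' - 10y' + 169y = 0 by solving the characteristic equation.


Characteristic equation: r² - 10r + 169 = 0.
Discriminant is negative; roots r = 5 ± 12i (complex conjugate pair).
General solution uses e^(α x)(C₁ cos(β x) + C₂ sin(β x)): y = e^(5x)(C₁cos(12x) + C₂sin(12x)).


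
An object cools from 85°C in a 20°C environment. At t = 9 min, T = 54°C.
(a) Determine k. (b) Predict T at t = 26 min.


Newton's law: T(t) = T_a + (T₀ - T_a)e^(-kt).
(a) Use T(9) = 54: (54 - 20)/(85 - 20) = e^(-k·9), so k = -ln(0.523)/9 ≈ 0.0720.
(b) Apply k to t = 26: T(26) = 20 + (65)e^(-1.872) ≈ 30.0°C.


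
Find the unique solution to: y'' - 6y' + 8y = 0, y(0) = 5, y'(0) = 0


Characteristic roots of r² - 6r + 8 = 0 are 2, 4.
General solution y = c₁ e^(2x) + c₂ e^(4x).
Apply y(0) = 5: c₁ + c₂ = 5. Apply y'(0) = 0: 2 c₁ + 4 c₂ = 0.
Solve: c₁ = 10, c₂ = -5.
Particular solution: y = 10e^(2x) - 5e^(4x).


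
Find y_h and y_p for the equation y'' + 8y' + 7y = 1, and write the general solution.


Characteristic roots of r² + 8r + 7 = 0 are -7, -1.
y_h = C₁e^(-7x) + C₂e^(-x).
Constant forcing; try y_p = A. Then 7A = 1 ⇒ A = 1/7.
General solution: y = C₁e^(-7x) + C₂e^(-x) + 1/7.


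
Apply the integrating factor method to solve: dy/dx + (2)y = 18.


P(x) = 2, Q(x) = 18; integrating factor μ = e^(2x).
(μ y)' = 18e^(2x) ⇒ μ y = 9e^(2x) + C.
Divide by μ: y = 9 + Ce^(-2x).


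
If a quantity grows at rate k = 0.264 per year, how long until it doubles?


Exponential growth: P(t) = P₀ e^(0.264t). Set P(t)/P₀ = 2: e^(0.264t) = 2.
Solve: t = ln(2)/0.264 ≈ 2.63 years.


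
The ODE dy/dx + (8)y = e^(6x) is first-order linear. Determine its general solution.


P(x) = 8 ⇒ μ = e^(8x).
(μ y)' = e^(14x) ⇒ μ y = e^(14x)/14 + C.
Divide by μ: y = (1/14)e^(6x) + Ce^(-8x).


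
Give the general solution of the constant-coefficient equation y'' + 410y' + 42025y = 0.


Characteristic equation: r² + 410r + 42025 = 0, i.e. (r + 205)² = 0.
Repeated root r = -205; include an x factor for the second linearly independent solution.
General solution: y = (C₁ + C₂x)e^(-205x).


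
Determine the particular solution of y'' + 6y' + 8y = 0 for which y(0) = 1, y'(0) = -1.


Characteristic roots of r² + 6r + 8 = 0 are -4, -2.
General solution y = c₁ e^(-4x) + c₂ e^(-2x).
Apply y(0) = 1: c₁ + c₂ = 1. Apply y'(0) = -1: -4 c₁ - 2 c₂ = -1.
Solve: c₁ = -1/2, c₂ = 3/2.
Particular solution: y = -(1/2)e^(-4x) + (3/2)e^(-2x).


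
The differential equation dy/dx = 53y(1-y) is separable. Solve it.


Separate: dy/[y(1-y)] = 53 dx.
Partial fractions: 1/[y(1-y)] = 1/y + 1/(1-y).
Integrate: ln|y/(1-y)| = 53x + C₀.
Solve for y: y = 1/(1 + Ce^(-53x)).


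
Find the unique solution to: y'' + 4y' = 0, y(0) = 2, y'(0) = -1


Characteristic roots of r² + 4r = 0 are -4, 0.
General solution y = c₁ e^(-4x) + c₂.
Apply y(0) = 2: c₁ + c₂ = 2. Apply y'(0) = -1: -4 c₁ + 0 c₂ = -1.
Solve: c₁ = 1/4, c₂ = 7/4.
Particular solution: y = (1/4)e^(-4x) + 7/4.


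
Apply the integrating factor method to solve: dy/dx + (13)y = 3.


P(x) = 13, Q(x) = 3; integrating factor μ = e^(13x).
(μ y)' = 3e^(13x) ⇒ μ y = (3/13)e^(13x) + C.
Divide by μ: y = 3/13 + Ce^(-13x).


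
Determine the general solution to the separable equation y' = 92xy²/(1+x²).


Separate: dy/y² = 92x/(1+x²) dx.
Integrate LHS: ∫ dy/y² = -1/y.
Integrate RHS via u = 1+x²: 46ln(1+x²) + C.
Result: -1/y = 46ln(1+x²) + C.


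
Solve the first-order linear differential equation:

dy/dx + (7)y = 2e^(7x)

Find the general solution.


P(x) = 7 ⇒ μ = e^(7x).
(μ y)' = 2e^(14x) ⇒ μ y = (2/14)e^(14x) + C.
Divide by μ: y = (1/7)e^(7x) + Ce^(-7x).


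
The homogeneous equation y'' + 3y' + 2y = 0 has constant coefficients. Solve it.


Characteristic equation: r² + 3r + 2 = 0.
Factor: (r + 1)(r + 2) = 0 ⇒ r = -1, -2 (distinct real).
General solution: y = C₁e^(-x) + C₂e^(-2x).


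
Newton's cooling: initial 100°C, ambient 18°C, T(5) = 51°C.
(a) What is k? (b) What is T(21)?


Newton's law: T(t) = T_a + (T₀ - T_a)e^(-kt).
(a) Use T(5) = 51: (51 - 18)/(100 - 18) = e^(-k·5), so k = -ln(0.402)/5 ≈ 0.1820.
(b) Apply k to t = 21: T(21) = 18 + (82)e^(-3.823) ≈ 19.8°C.


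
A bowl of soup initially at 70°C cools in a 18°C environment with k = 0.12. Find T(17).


Newton's law: dT/dt = -k(T - T_a) has solution T(t) = T_a + (T₀ - T_a)e^(-kt).
Plug in T_a = 18, T₀ = 70, k = 0.12, t = 17: T(17) = 18 + (52)e^(-2.04) ≈ 24.8°C.


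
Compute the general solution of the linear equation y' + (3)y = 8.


P(x) = 3, Q(x) = 8; integrating factor μ = e^(3x).
(μ y)' = 8e^(3x) ⇒ μ y = (8/3)e^(3x) + C.
Divide by μ: y = 8/3 + Ce^(-3x).


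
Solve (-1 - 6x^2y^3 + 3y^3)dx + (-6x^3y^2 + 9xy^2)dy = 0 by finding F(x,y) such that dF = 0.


Check exactness: ∂M/∂y = -18x^2y^2 + 9y^2 and ∂N/∂x = -18x^2y^2 + 9y^2; equal, so the equation is exact.
Integrate M with respect to x (treating y as constant): ∫M dx = -x - 2x^3y^3 + 3xy^3 + h(y).
Differentiate w.r.t. y and set equal to N: all terms match, so h'(y) = 0 and h is a constant absorbed into C.
General solution: -x - 2x^3y^3 + 3xy^3 = C.


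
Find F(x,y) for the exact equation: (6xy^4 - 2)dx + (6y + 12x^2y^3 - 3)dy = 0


Check exactness: ∂M/∂y = 24xy^3 and ∂N/∂x = 24xy^3; equal, so the equation is exact.
Integrate M with respect to x (treating y as constant): ∫M dx = 3x^2y^4 - 2x + h(y).
Differentiate w.r.t. y and set equal to N: the x-dependent terms already match, leaving h'(y) = 6y - 3. Integrate: h(y) = 3y^2 - 3y.
So F(x,y) = 3y^2 + 3x^2y^4 - 3y - 2x.
General solution: 3y^2 + 3x^2y^4 - 3y - 2x = C.


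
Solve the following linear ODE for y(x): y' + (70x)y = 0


P(x) = 70x ⇒ μ = e^(35x²).
Q(x) = 0 so μ y is constant: y = Ce^(-35x²).


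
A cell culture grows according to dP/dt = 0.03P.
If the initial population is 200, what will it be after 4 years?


The ODE dP/dt = 0.03P has solution P(t) = P(0)e^(0.03t).
Substitute P(0) = 200 and t = 4: P(4) = 200 e^(0.12) ≈ 225.


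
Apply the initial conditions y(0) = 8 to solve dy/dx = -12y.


General solution of y' = -12y is y = Ce^(-12x).
Apply y(0) = 8: C = 8.
Particular solution: y = 8e^(-12x).


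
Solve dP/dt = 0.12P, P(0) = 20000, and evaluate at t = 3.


The ODE dP/dt = 0.12P has solution P(t) = P(0)e^(0.12t).
Substitute P(0) = 20000 and t = 3: P(3) = 20000 e^(0.36) ≈ 28667.


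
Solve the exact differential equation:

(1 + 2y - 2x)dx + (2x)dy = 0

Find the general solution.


Check exactness: ∂M/∂y = 2 and ∂N/∂x = 2; equal, so the equation is exact.
Integrate M with respect to x (treating y as constant): ∫M dx = x + 2xy - x^2 + h(y).
Differentiate w.r.t. y and set equal to N: all terms match, so h'(y) = 0 and h is a constant absorbed into C.
General solution: x + 2xy - x^2 = C.


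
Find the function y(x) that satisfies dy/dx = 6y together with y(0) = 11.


General solution of y' = 6y is y = Ce^(6x).
Apply y(0) = 11: C = 11.
Particular solution: y = 11e^(6x).


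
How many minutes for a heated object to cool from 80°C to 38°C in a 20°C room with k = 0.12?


From T(t) = T_a + (T₀ - T_a)e^(-kt), set T(t) = 38:
(38 - 20) / (80 - 20) = e^(-0.12t), so t = -ln(0.300)/0.12 ≈ 10.0 minutes.


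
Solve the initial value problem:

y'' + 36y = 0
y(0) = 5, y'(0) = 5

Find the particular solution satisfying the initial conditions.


Characteristic roots of r² + 36 = 0 are ±6i, so y = C₁cos(6x) + C₂sin(6x).
Apply y(0) = 5: C₁ = 5. Differentiate and apply y'(0) = 5: 6·C₂ = 5, so C₂ = 5/6.
Particular solution: y = 5cos(6x) + (5/6)sin(6x).


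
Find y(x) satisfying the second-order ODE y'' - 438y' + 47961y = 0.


Characteristic equation: r² - 438r + 47961 = 0, i.e. (r - 219)² = 0.
Repeated root r = 219; include an x factor for the second linearly independent solution.
General solution: y = (C₁ + C₂x)e^(219x).


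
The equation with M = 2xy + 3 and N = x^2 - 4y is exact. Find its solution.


Check exactness: ∂M/∂y = 2x and ∂N/∂x = 2x; equal, so the equation is exact.
Integrate M with respect to x (treating y as constant): ∫M dx = x^2y + 3x + h(y).
Differentiate w.r.t. y and set equal to N: the x-dependent terms already match, leaving h'(y) = -4y. Integrate: h(y) = -2y^2.
So F(x,y) = x^2y - 2y^2 + 3x.
General solution: x^2y - 2y^2 + 3x = C.


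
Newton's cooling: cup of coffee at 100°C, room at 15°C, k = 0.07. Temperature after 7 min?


Newton's law: dT/dt = -k(T - T_a) has solution T(t) = T_a + (T₀ - T_a)e^(-kt).
Plug in T_a = 15, T₀ = 100, k = 0.07, t = 7: T(7) = 15 + (85)e^(-0.49) ≈ 67.1°C.


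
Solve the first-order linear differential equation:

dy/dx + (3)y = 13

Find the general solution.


P(x) = 3, Q(x) = 13; integrating factor μ = e^(3x).
(μ y)' = 13e^(3x) ⇒ μ y = (13/3)e^(3x) + C.
Divide by μ: y = 13/3 + Ce^(-3x).


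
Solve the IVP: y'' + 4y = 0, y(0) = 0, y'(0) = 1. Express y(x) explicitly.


Characteristic roots of r² + 4 = 0 are ±2i, so y = C₁cos(2x) + C₂sin(2x).
Apply y(0) = 0: C₁ = 0. Differentiate and apply y'(0) = 1: 2·C₂ = 1, so C₂ = 1/2.
Particular solution: y = (1/2)sin(2x).


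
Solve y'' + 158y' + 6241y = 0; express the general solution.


Characteristic equation: r² + 158r + 6241 = 0, i.e. (r + 79)² = 0.
Repeated root r = -79; include an x factor for the second linearly independent solution.
General solution: y = (C₁ + C₂x)e^(-79x).


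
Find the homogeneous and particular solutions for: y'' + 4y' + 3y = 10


Characteristic roots of r² + 4r + 3 = 0 are -3, -1.
y_h = C₁e^(-3x) + C₂e^(-x).
Constant forcing; try y_p = A. Then 3A = 10 ⇒ A = 10/3.
General solution: y = C₁e^(-3x) + C₂e^(-x) + 10/3.


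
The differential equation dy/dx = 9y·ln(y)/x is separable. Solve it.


Separate: dy/[y ln(y)] = 9 dx/x.
Substitute u = ln(y): du/u = 9 dx/x.
Integrate: ln|ln(y)| = 9ln|x| + C₀, hence ln(y) = C·x^9.


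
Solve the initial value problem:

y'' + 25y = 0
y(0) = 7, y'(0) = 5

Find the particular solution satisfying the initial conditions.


Characteristic roots of r² + 25 = 0 are ±5i, so y = C₁cos(5x) + C₂sin(5x).
Apply y(0) = 7: C₁ = 7. Differentiate and apply y'(0) = 5: 5·C₂ = 5, so C₂ = 1.
Particular solution: y = 7cos(5x) + sin(5x).


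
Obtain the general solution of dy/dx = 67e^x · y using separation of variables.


Separate variables: dy/y = 67e^x dx.
Integrate: ln|y| = 67e^x + C₀.
Exponentiate: y = Ce^(67e^x).


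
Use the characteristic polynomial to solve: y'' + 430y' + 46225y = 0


Characteristic equation: r² + 430r + 46225 = 0, i.e. (r + 215)² = 0.
Repeated root r = -215; include an x factor for the second linearly independent solution.
General solution: y = (C₁ + C₂x)e^(-215x).


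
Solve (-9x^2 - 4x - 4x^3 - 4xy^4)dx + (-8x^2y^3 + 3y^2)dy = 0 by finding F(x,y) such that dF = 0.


Check exactness: ∂M/∂y = -16xy^3 and ∂N/∂x = -16xy^3; equal, so the equation is exact.
Integrate M with respect to x (treating y as constant): ∫M dx = -3x^3 - 2x^2 - x^4 - 2x^2y^4 + h(y).
Differentiate w.r.t. y and set equal to N: the x-dependent terms already match, leaving h'(y) = 3y^2. Integrate: h(y) = y^3.
So F(x,y) = -3x^3 - 2x^2 - x^4 - 2x^2y^4 + y^3.
General solution: -3x^3 - 2x^2 - x^4 - 2x^2y^4 + y^3 = C.


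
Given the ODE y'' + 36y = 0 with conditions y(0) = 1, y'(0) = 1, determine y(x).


Characteristic roots of r² + 36 = 0 are ±6i, so y = C₁cos(6x) + C₂sin(6x).
Apply y(0) = 1: C₁ = 1. Differentiate and apply y'(0) = 1: 6·C₂ = 1, so C₂ = 1/6.
Particular solution: y = cos(6x) + (1/6)sin(6x).


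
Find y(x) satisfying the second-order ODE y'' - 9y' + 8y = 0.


Characteristic equation: r² - 9r + 8 = 0.
Factor: (r - 1)(r - 8) = 0 ⇒ r = 1, 8 (distinct real).
General solution: y = C₁e^(x) + C₂e^(8x).


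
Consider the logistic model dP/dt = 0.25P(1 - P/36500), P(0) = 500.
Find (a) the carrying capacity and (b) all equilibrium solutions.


Logistic ODE dP/dt = 0.25P(1 - P/36500) has equilibria where dP/dt = 0, i.e. P = 0 or P = 36500.
The coefficient (1 - P/K) = 0 when P = K, identifying K = 36500 as the carrying capacity.
(a) K = 36500; (b) equilibria P = 0 and P = 36500.


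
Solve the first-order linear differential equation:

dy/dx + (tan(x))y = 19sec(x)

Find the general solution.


P(x) = tan(x) ⇒ μ = e^(∫tan(x)dx) = sec(x).
(sec(x) y)' = 19sec²(x) ⇒ sec(x) y = 19tan(x) + C.
Multiply by cos(x): y = 19sin(x) + C·cos(x).


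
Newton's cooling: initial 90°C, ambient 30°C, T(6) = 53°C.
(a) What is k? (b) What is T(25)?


Newton's law: T(t) = T_a + (T₀ - T_a)e^(-kt).
(a) Use T(6) = 53: (53 - 30)/(90 - 30) = e^(-k·6), so k = -ln(0.383)/6 ≈ 0.1598.
(b) Apply k to t = 25: T(25) = 30 + (60)e^(-3.995) ≈ 31.1°C.


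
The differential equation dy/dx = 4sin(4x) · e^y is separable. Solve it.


Separate: e^(-y) dy = 4sin(4x) dx.
Integrate: -e^(-y) = -cos(4x) + C₀.
Rearrange: e^(-y) = cos(4x) + C.


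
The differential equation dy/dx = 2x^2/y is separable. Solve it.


Separate variables: y dy = 2x^2 dx.
Integrate both sides: y²/2 = (2/3)x^3 + C₀.
Multiply by 2: y² = (4/3)x^3 + C.


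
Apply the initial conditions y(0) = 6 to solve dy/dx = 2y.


General solution of y' = 2y is y = Ce^(2x).
Apply y(0) = 6: C = 6.
Particular solution: y = 6e^(2x).


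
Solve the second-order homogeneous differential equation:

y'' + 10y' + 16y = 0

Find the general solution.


Characteristic equation: r² + 10r + 16 = 0.
Factor: (r + 2)(r + 8) = 0 ⇒ r = -2, -8 (distinct real).
General solution: y = C₁e^(-2x) + C₂e^(-8x).


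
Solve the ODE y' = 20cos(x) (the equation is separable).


g(y) = 1, so integrate directly: y = ∫ 20cos(x) dx = 20sin(x) + C.


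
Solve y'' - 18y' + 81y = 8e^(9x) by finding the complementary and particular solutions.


Characteristic polynomial (r - 9)² = 0; repeated root r = 9.
y_h = (C₁ + C₂x)e^(9x). Forcing matches the repeated root (resonance), so try y_p = Ax² e^(9x).
Substitute and solve for A: 2A = 8, so A = 4.
General solution: y = (C₁ + C₂x + 4x²)e^(9x).


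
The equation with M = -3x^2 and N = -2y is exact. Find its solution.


Check exactness: ∂M/∂y = 0 and ∂N/∂x = 0; equal, so the equation is exact.
Integrate M with respect to x (treating y as constant): ∫M dx = -x^3 + h(y).
Differentiate w.r.t. y and set equal to N: the x-dependent terms already match, leaving h'(y) = -2y. Integrate: h(y) = -y^2.
So F(x,y) = -x^3 - y^2.
General solution: -x^3 - y^2 = C.


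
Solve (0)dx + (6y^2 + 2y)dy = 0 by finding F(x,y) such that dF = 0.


Check exactness: ∂M/∂y = 0 and ∂N/∂x = 0; equal, so the equation is exact.
Integrate M with respect to x (treating y as constant): ∫M dx = 0 + h(y).
Differentiate w.r.t. y and set equal to N: the x-dependent terms already match, leaving h'(y) = 6y^2 + 2y. Integrate: h(y) = 2y^3 + y^2.
So F(x,y) = 2y^3 + y^2.
General solution: 2y^3 + y^2 = C.


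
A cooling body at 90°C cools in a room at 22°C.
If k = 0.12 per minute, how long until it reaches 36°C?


From T(t) = T_a + (T₀ - T_a)e^(-kt), set T(t) = 36:
(36 - 22) / (90 - 22) = e^(-0.12t), so t = -ln(0.206)/0.12 ≈ 13.2 minutes.


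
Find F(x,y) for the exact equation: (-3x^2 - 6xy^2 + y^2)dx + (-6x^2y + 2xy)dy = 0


Check exactness: ∂M/∂y = -12xy + 2y and ∂N/∂x = -12xy + 2y; equal, so the equation is exact.
Integrate M with respect to x (treating y as constant): ∫M dx = -x^3 - 3x^2y^2 + xy^2 + h(y).
Differentiate w.r.t. y and set equal to N: all terms match, so h'(y) = 0 and h is a constant absorbed into C.
General solution: -x^3 - 3x^2y^2 + xy^2 = C.


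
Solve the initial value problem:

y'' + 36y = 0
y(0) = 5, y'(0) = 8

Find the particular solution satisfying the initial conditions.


Characteristic roots of r² + 36 = 0 are ±6i, so y = C₁cos(6x) + C₂sin(6x).
Apply y(0) = 5: C₁ = 5. Differentiate and apply y'(0) = 8: 6·C₂ = 8, so C₂ = 4/3.
Particular solution: y = 5cos(6x) + (4/3)sin(6x).


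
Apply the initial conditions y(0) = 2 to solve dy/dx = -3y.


General solution of y' = -3y is y = Ce^(-3x).
Apply y(0) = 2: C = 2.
Particular solution: y = 2e^(-3x).


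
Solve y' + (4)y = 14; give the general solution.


P(x) = 4, Q(x) = 14; integrating factor μ = e^(4x).
(μ y)' = 14e^(4x) ⇒ μ y = (7/2)e^(4x) + C.
Divide by μ: y = 7/2 + Ce^(-4x).


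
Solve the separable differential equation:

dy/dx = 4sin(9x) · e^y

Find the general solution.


Separate: e^(-y) dy = 4sin(9x) dx.
Integrate: -e^(-y) = -(4/9)cos(9x) + C₀.
Rearrange: e^(-y) = (4/9)cos(9x) + C.


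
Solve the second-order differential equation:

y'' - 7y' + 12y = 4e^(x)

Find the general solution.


Characteristic roots of r² - 7r + 12 = 0 are 4, 3.
y_h = C₁e^(4x) + C₂e^(3x).
Forcing exponent 1 is not a characteristic root; try y_p = Ae^(x).
Substitute: A·(1 + (-7)·1 + (12)) = A·6 = 4, so A = 2/3.
General solution: y = C₁e^(4x) + C₂e^(3x) + (2/3)e^(x).


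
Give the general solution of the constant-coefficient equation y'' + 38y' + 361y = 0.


Characteristic equation: r² + 38r + 361 = 0, i.e. (r + 19)² = 0.
Repeated root r = -19; include an x factor for the second linearly independent solution.
General solution: y = (C₁ + C₂x)e^(-19x).


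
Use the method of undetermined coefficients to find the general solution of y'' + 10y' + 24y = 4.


Characteristic roots of r² + 10r + 24 = 0 are -6, -4.
y_h = C₁e^(-6x) + C₂e^(-4x).
Constant forcing; try y_p = A. Then 24A = 4 ⇒ A = 1/6.
General solution: y = C₁e^(-6x) + C₂e^(-4x) + 1/6.


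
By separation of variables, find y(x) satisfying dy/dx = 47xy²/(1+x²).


Separate: dy/y² = 47x/(1+x²) dx.
Integrate LHS: ∫ dy/y² = -1/y.
Integrate RHS via u = 1+x²: (47/2)ln(1+x²) + C.
Result: -1/y = (47/2)ln(1+x²) + C.


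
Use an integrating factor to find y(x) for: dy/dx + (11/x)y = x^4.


P(x) = 11/x ⇒ μ = x^11.
(x^11 y)' = x^15 ⇒ x^11 y = x^16/(16) + C.
Solve for y: y = (1/16)x^5 + C/x^11.


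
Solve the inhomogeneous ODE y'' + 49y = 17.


Homogeneous part: r² + 49 = 0 ⇒ r = ±7i, so y_h = C₁cos(7x) + C₂sin(7x).
Try constant y_p = A; plug in: 49A = 17 ⇒ A = 17/49.
General solution: y = C₁cos(7x) + C₂sin(7x) + 17/49.


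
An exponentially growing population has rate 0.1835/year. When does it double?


Exponential growth: P(t) = P₀ e^(0.1835t). Set P(t)/P₀ = 2: e^(0.1835t) = 2.
Solve: t = ln(2)/0.1835 ≈ 3.78 years.


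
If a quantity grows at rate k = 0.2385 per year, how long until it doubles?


Exponential growth: P(t) = P₀ e^(0.2385t). Set P(t)/P₀ = 2: e^(0.2385t) = 2.
Solve: t = ln(2)/0.2385 ≈ 2.91 years.


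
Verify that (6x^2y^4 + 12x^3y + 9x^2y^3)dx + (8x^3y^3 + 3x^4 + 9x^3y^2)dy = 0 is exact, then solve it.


Check exactness: ∂M/∂y = 24x^2y^3 + 12x^3 + 27x^2y^2 and ∂N/∂x = 24x^2y^3 + 12x^3 + 27x^2y^2; equal, so the equation is exact.
Integrate M with respect to x (treating y as constant): ∫M dx = 2x^3y^4 + 3x^4y + 3x^3y^3 + h(y).
Differentiate w.r.t. y and set equal to N: all terms match, so h'(y) = 0 and h is a constant absorbed into C.
General solution: 2x^3y^4 + 3x^4y + 3x^3y^3 = C.


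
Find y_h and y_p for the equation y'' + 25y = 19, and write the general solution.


Homogeneous part: r² + 25 = 0 ⇒ r = ±5i, so y_h = C₁cos(5x) + C₂sin(5x).
Try constant y_p = A; plug in: 25A = 19 ⇒ A = 19/25.
General solution: y = C₁cos(5x) + C₂sin(5x) + 19/25.


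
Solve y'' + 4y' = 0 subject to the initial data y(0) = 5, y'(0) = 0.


Characteristic roots of r² + 4r = 0 are 0, -4.
General solution y = c₁ + c₂ e^(-4x).
Apply y(0) = 5: c₁ + c₂ = 5. Apply y'(0) = 0: 0 c₁ - 4 c₂ = 0.
Solve: c₁ = 5, c₂ = 0.
Particular solution: y = 5 + 0e^(-4x).


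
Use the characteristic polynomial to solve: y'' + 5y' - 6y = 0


Characteristic equation: r² + 5r - 6 = 0.
Factor: (r + 6)(r - 1) = 0 ⇒ r = -6, 1 (distinct real).
General solution: y = C₁e^(-6x) + C₂e^(x).


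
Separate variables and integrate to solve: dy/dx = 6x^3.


Integrate both sides with respect to x: y = ∫ 6x^3 dx = (3/2)x^4 + C.


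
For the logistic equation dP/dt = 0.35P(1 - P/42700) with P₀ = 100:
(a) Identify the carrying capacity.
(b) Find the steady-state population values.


Logistic ODE dP/dt = 0.35P(1 - P/42700) has equilibria where dP/dt = 0, i.e. P = 0 or P = 42700.
The coefficient (1 - P/K) = 0 when P = K, identifying K = 42700 as the carrying capacity.
(a) K = 42700; (b) equilibria P = 0 and P = 42700.


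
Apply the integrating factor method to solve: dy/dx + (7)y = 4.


P(x) = 7, Q(x) = 4; integrating factor μ = e^(7x).
(μ y)' = 4e^(7x) ⇒ μ y = (4/7)e^(7x) + C.
Divide by μ: y = 4/7 + Ce^(-7x).


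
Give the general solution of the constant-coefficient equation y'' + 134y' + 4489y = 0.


Characteristic equation: r² + 134r + 4489 = 0, i.e. (r + 67)² = 0.
Repeated root r = -67; include an x factor for the second linearly independent solution.
General solution: y = (C₁ + C₂x)e^(-67x).


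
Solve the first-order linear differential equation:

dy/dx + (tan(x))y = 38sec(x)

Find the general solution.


P(x) = tan(x) ⇒ μ = e^(∫tan(x)dx) = sec(x).
(sec(x) y)' = 38sec²(x) ⇒ sec(x) y = 38tan(x) + C.
Multiply by cos(x): y = 38sin(x) + C·cos(x).


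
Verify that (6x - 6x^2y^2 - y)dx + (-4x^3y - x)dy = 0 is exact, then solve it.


Check exactness: ∂M/∂y = -12x^2y - 1 and ∂N/∂x = -12x^2y - 1; equal, so the equation is exact.
Integrate M with respect to x (treating y as constant): ∫M dx = 3x^2 - 2x^3y^2 - xy + h(y).
Differentiate w.r.t. y and set equal to N: all terms match, so h'(y) = 0 and h is a constant absorbed into C.
General solution: 3x^2 - 2x^3y^2 - xy = C.


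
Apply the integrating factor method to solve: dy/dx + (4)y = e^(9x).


P(x) = 4 ⇒ μ = e^(4x).
(μ y)' = e^(13x) ⇒ μ y = e^(13x)/13 + C.
Divide by μ: y = (1/13)e^(9x) + Ce^(-4x).


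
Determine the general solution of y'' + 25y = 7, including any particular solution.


Homogeneous part: r² + 25 = 0 ⇒ r = ±5i, so y_h = C₁cos(5x) + C₂sin(5x).
Try constant y_p = A; plug in: 25A = 7 ⇒ A = 7/25.
General solution: y = C₁cos(5x) + C₂sin(5x) + 7/25.


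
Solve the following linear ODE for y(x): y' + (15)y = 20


P(x) = 15, Q(x) = 20; integrating factor μ = e^(15x).
(μ y)' = 20e^(15x) ⇒ μ y = (4/3)e^(15x) + C.
Divide by μ: y = 4/3 + Ce^(-15x).


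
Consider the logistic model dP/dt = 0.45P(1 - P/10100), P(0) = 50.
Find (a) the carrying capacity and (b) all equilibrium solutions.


Logistic ODE dP/dt = 0.45P(1 - P/10100) has equilibria where dP/dt = 0, i.e. P = 0 or P = 10100.
The coefficient (1 - P/K) = 0 when P = K, identifying K = 10100 as the carrying capacity.
(a) K = 10100; (b) equilibria P = 0 and P = 10100.


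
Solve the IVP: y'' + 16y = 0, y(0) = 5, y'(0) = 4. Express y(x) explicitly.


Characteristic roots of r² + 16 = 0 are ±4i, so y = C₁cos(4x) + C₂sin(4x).
Apply y(0) = 5: C₁ = 5. Differentiate and apply y'(0) = 4: 4·C₂ = 4, so C₂ = 1.
Particular solution: y = 5cos(4x) + sin(4x).


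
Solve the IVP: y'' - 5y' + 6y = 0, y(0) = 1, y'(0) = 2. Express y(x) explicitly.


Characteristic roots of r² - 5r + 6 = 0 are 3, 2.
General solution y = c₁ e^(3x) + c₂ e^(2x).
Apply y(0) = 1: c₁ + c₂ = 1. Apply y'(0) = 2: 3 c₁ + 2 c₂ = 2.
Solve: c₁ = 0, c₂ = 1.
Particular solution: y = 0e^(3x) + e^(2x).


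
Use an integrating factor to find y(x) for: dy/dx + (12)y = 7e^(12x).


P(x) = 12 ⇒ μ = e^(12x).
(μ y)' = 7e^(24x) ⇒ μ y = (7/24)e^(24x) + C.
Divide by μ: y = (7/24)e^(12x) + Ce^(-12x).


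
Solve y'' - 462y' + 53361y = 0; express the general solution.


Characteristic equation: r² - 462r + 53361 = 0, i.e. (r - 231)² = 0.
Repeated root r = 231; include an x factor for the second linearly independent solution.
General solution: y = (C₁ + C₂x)e^(231x).


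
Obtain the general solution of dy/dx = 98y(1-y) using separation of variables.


Separate: dy/[y(1-y)] = 98 dx.
Partial fractions: 1/[y(1-y)] = 1/y + 1/(1-y).
Integrate: ln|y/(1-y)| = 98x + C₀.
Solve for y: y = 1/(1 + Ce^(-98x)).


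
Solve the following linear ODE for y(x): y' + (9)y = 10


P(x) = 9, Q(x) = 10; integrating factor μ = e^(9x).
(μ y)' = 10e^(9x) ⇒ μ y = (10/9)e^(9x) + C.
Divide by μ: y = 10/9 + Ce^(-9x).


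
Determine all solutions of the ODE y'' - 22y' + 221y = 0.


Characteristic equation: r² - 22r + 221 = 0.
Discriminant is negative; roots r = 11 ± 10i (complex conjugate pair).
General solution uses e^(α x)(C₁ cos(β x) + C₂ sin(β x)): y = e^(11x)(C₁cos(10x) + C₂sin(10x)).


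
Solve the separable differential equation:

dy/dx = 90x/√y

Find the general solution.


Separate: √y dy = 90x dx.
Integrate: (2/3)y^(3/2) = 45x² + C.


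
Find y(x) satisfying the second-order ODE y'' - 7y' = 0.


Characteristic equation: r² - 7r = 0.
Factor: (r - 0)(r - 7) = 0 ⇒ r = 0, 7 (distinct real).
General solution: y = C₁ + C₂e^(7x).


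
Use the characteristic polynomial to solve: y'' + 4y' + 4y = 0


Characteristic equation: r² + 4r + 4 = 0, i.e. (r + 2)² = 0.
Repeated root r = -2; include an x factor for the second linearly independent solution.
General solution: y = (C₁ + C₂x)e^(-2x).


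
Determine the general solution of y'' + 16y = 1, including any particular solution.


Homogeneous part: r² + 16 = 0 ⇒ r = ±4i, so y_h = C₁cos(4x) + C₂sin(4x).
Try constant y_p = A; plug in: 16A = 1 ⇒ A = 1/16.
General solution: y = C₁cos(4x) + C₂sin(4x) + 1/16.


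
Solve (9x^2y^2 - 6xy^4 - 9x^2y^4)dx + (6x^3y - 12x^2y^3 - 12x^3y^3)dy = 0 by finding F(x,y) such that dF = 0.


Check exactness: ∂M/∂y = 18x^2y - 24xy^3 - 36x^2y^3 and ∂N/∂x = 18x^2y - 24xy^3 - 36x^2y^3; equal, so the equation is exact.
Integrate M with respect to x (treating y as constant): ∫M dx = 3x^3y^2 - 3x^2y^4 - 3x^3y^4 + h(y).
Differentiate w.r.t. y and set equal to N: all terms match, so h'(y) = 0 and h is a constant absorbed into C.
General solution: 3x^3y^2 - 3x^2y^4 - 3x^3y^4 = C.


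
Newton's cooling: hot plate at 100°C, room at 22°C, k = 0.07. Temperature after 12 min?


Newton's law: dT/dt = -k(T - T_a) has solution T(t) = T_a + (T₀ - T_a)e^(-kt).
Plug in T_a = 22, T₀ = 100, k = 0.07, t = 12: T(12) = 22 + (78)e^(-0.84) ≈ 55.7°C.


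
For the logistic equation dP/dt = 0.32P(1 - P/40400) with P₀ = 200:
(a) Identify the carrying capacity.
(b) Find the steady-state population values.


Logistic ODE dP/dt = 0.32P(1 - P/40400) has equilibria where dP/dt = 0, i.e. P = 0 or P = 40400.
The coefficient (1 - P/K) = 0 when P = K, identifying K = 40400 as the carrying capacity.
(a) K = 40400; (b) equilibria P = 0 and P = 40400.


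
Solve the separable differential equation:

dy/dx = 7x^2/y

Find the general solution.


Separate variables: y dy = 7x^2 dx.
Integrate both sides: y²/2 = (7/3)x^3 + C₀.
Multiply by 2: y² = (14/3)x^3 + C.


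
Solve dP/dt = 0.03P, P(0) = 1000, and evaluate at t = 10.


The ODE dP/dt = 0.03P has solution P(t) = P(0)e^(0.03t).
Substitute P(0) = 1000 and t = 10: P(10) = 1000 e^(0.30) ≈ 1350.


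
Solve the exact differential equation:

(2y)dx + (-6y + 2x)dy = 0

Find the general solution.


Check exactness: ∂M/∂y = 2 and ∂N/∂x = 2; equal, so the equation is exact.
Integrate M with respect to x (treating y as constant): ∫M dx = 2xy + h(y).
Differentiate w.r.t. y and set equal to N: the x-dependent terms already match, leaving h'(y) = -6y. Integrate: h(y) = -3y^2.
So F(x,y) = -3y^2 + 2xy.
General solution: -3y^2 + 2xy = C.


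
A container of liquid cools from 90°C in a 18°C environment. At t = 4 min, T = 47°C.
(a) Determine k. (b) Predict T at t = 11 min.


Newton's law: T(t) = T_a + (T₀ - T_a)e^(-kt).
(a) Use T(4) = 47: (47 - 18)/(90 - 18) = e^(-k·4), so k = -ln(0.403)/4 ≈ 0.2273.
(b) Apply k to t = 11: T(11) = 18 + (72)e^(-2.501) ≈ 23.9°C.


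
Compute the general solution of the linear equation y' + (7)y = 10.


P(x) = 7, Q(x) = 10; integrating factor μ = e^(7x).
(μ y)' = 10e^(7x) ⇒ μ y = (10/7)e^(7x) + C.
Divide by μ: y = 10/7 + Ce^(-7x).


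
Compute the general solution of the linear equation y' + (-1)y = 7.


P(x) = -1 ⇒ μ = e^(-x).
(μ y)' = 7e^(-x) ⇒ μ y = -7e^(-x) + C.
Divide by μ: y = -7 + Ce^(x).


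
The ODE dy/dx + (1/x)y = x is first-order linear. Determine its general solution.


P(x) = 1/x ⇒ μ = x^1.
(x^1 y)' = x^2 ⇒ x^1 y = x^3/(3) + C.
Solve for y: y = (1/3)x^2 + C/x^1.


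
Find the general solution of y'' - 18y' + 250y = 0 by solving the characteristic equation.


Characteristic equation: r² - 18r + 250 = 0.
Discriminant is negative; roots r = 9 ± 13i (complex conjugate pair).
General solution uses e^(α x)(C₁ cos(β x) + C₂ sin(β x)): y = e^(9x)(C₁cos(13x) + C₂sin(13x)).


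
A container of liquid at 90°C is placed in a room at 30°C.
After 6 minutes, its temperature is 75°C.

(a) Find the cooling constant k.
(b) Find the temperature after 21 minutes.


Newton's law: T(t) = T_a + (T₀ - T_a)e^(-kt).
(a) Use T(6) = 75: (75 - 30)/(90 - 30) = e^(-k·6), so k = -ln(0.750)/6 ≈ 0.0479.
(b) Apply k to t = 21: T(21) = 30 + (60)e^(-1.007) ≈ 51.9°C.


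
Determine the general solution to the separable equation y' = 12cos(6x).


g(y) = 1, so integrate directly: y = ∫ 12cos(6x) dx = 2sin(6x) + C.


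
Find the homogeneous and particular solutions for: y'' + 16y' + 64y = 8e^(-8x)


Characteristic polynomial (r + 8)² = 0; repeated root r = -8.
y_h = (C₁ + C₂x)e^(-8x). Forcing matches the repeated root (resonance), so try y_p = Ax² e^(-8x).
Substitute and solve for A: 2A = 8, so A = 4.
General solution: y = (C₁ + C₂x + 4x²)e^(-8x).


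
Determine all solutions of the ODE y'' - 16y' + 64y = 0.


Characteristic equation: r² - 16r + 64 = 0, i.e. (r - 8)² = 0.
Repeated root r = 8; include an x factor for the second linearly independent solution.
General solution: y = (C₁ + C₂x)e^(8x).


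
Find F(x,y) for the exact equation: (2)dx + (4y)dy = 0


Check exactness: ∂M/∂y = 0 and ∂N/∂x = 0; equal, so the equation is exact.
Integrate M with respect to x (treating y as constant): ∫M dx = 2x + h(y).
Differentiate w.r.t. y and set equal to N: the x-dependent terms already match, leaving h'(y) = 4y. Integrate: h(y) = 2y^2.
So F(x,y) = 2x + 2y^2.
General solution: 2x + 2y^2 = C.


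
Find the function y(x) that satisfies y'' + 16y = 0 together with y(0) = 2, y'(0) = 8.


Characteristic roots of r² + 16 = 0 are ±4i, so y = C₁cos(4x) + C₂sin(4x).
Apply y(0) = 2: C₁ = 2. Differentiate and apply y'(0) = 8: 4·C₂ = 8, so C₂ = 2.
Particular solution: y = 2cos(4x) + 2sin(4x).


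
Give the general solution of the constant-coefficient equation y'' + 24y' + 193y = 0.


Characteristic equation: r² + 24r + 193 = 0.
Discriminant is negative; roots r = -12 ± 7i (complex conjugate pair).
General solution uses e^(α x)(C₁ cos(β x) + C₂ sin(β x)): y = e^(-12x)(C₁cos(7x) + C₂sin(7x)).


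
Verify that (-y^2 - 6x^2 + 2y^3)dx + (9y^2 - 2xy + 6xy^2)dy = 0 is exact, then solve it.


Check exactness: ∂M/∂y = -2y + 6y^2 and ∂N/∂x = -2y + 6y^2; equal, so the equation is exact.
Integrate M with respect to x (treating y as constant): ∫M dx = -xy^2 - 2x^3 + 2xy^3 + h(y).
Differentiate w.r.t. y and set equal to N: the x-dependent terms already match, leaving h'(y) = 9y^2. Integrate: h(y) = 3y^3.
So F(x,y) = 3y^3 - xy^2 - 2x^3 + 2xy^3.
General solution: 3y^3 - xy^2 - 2x^3 + 2xy^3 = C.


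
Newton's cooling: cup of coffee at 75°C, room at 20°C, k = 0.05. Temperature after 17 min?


Newton's law: dT/dt = -k(T - T_a) has solution T(t) = T_a + (T₀ - T_a)e^(-kt).
Plug in T_a = 20, T₀ = 75, k = 0.05, t = 17: T(17) = 20 + (55)e^(-0.85) ≈ 43.5°C.


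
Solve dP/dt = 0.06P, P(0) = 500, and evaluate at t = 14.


The ODE dP/dt = 0.06P has solution P(t) = P(0)e^(0.06t).
Substitute P(0) = 500 and t = 14: P(14) = 500 e^(0.84) ≈ 1158.


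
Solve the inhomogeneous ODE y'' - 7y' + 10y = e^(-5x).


Characteristic roots of r² - 7r + 10 = 0 are 2, 5.
y_h = C₁e^(2x) + C₂e^(5x).
Forcing exponent -5 is not a characteristic root; try y_p = Ae^(-5x).
Substitute: A·(25 + (-7)·-5 + (10)) = A·70 = 1, so A = 1/70.
General solution: y = C₁e^(2x) + C₂e^(5x) + (1/70)e^(-5x).


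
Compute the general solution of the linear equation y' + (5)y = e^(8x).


P(x) = 5 ⇒ μ = e^(5x).
(μ y)' = e^(13x) ⇒ μ y = e^(13x)/13 + C.
Divide by μ: y = (1/13)e^(8x) + Ce^(-5x).


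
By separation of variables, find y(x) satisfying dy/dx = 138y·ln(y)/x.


Separate: dy/[y ln(y)] = 138 dx/x.
Substitute u = ln(y): du/u = 138 dx/x.
Integrate: ln|ln(y)| = 138ln|x| + C₀, hence ln(y) = C·x^138.


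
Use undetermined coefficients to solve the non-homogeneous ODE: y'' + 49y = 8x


Homogeneous: r² + 49 = 0 ⇒ r = ±7i, y_h = C₁cos(7x) + C₂sin(7x).
Polynomial forcing; try y_p = Ax + B. Then y_p'' + 49 y_p = 49(Ax + B) = 8x, so B = 0 and A = 8/49.
General solution: y = C₁cos(7x) + C₂sin(7x) + (8/49)x.


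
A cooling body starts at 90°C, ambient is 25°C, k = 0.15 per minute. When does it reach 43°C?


From T(t) = T_a + (T₀ - T_a)e^(-kt), set T(t) = 43:
(43 - 25) / (90 - 25) = e^(-0.15t), so t = -ln(0.277)/0.15 ≈ 8.6 minutes.


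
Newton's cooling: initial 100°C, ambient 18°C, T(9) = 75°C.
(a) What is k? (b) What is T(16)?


Newton's law: T(t) = T_a + (T₀ - T_a)e^(-kt).
(a) Use T(9) = 75: (75 - 18)/(100 - 18) = e^(-k·9), so k = -ln(0.695)/9 ≈ 0.0404.
(b) Apply k to t = 16: T(16) = 18 + (82)e^(-0.647) ≈ 61.0°C.


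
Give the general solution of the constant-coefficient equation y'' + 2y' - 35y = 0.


Characteristic equation: r² + 2r - 35 = 0.
Factor: (r + 7)(r - 5) = 0 ⇒ r = -7, 5 (distinct real).
General solution: y = C₁e^(-7x) + C₂e^(5x).


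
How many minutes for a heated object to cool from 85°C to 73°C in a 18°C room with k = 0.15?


From T(t) = T_a + (T₀ - T_a)e^(-kt), set T(t) = 73:
(73 - 18) / (85 - 18) = e^(-0.15t), so t = -ln(0.821)/0.15 ≈ 1.3 minutes.


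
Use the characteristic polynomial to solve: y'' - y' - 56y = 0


Characteristic equation: r² - r - 56 = 0.
Factor: (r - 8)(r + 7) = 0 ⇒ r = 8, -7 (distinct real).
General solution: y = C₁e^(8x) + C₂e^(-7x).


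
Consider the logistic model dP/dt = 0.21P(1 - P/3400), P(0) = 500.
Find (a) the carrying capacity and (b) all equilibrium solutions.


Logistic ODE dP/dt = 0.21P(1 - P/3400) has equilibria where dP/dt = 0, i.e. P = 0 or P = 3400.
The coefficient (1 - P/K) = 0 when P = K, identifying K = 3400 as the carrying capacity.
(a) K = 3400; (b) equilibria P = 0 and P = 3400.


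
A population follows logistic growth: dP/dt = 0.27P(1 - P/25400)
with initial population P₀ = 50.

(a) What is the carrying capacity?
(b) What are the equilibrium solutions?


Logistic ODE dP/dt = 0.27P(1 - P/25400) has equilibria where dP/dt = 0, i.e. P = 0 or P = 25400.
The coefficient (1 - P/K) = 0 when P = K, identifying K = 25400 as the carrying capacity.
(a) K = 25400; (b) equilibria P = 0 and P = 25400.


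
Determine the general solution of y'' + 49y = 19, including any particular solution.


Homogeneous part: r² + 49 = 0 ⇒ r = ±7i, so y_h = C₁cos(7x) + C₂sin(7x).
Try constant y_p = A; plug in: 49A = 19 ⇒ A = 19/49.
General solution: y = C₁cos(7x) + C₂sin(7x) + 19/49.


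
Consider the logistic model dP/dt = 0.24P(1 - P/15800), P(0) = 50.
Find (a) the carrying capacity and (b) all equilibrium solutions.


Logistic ODE dP/dt = 0.24P(1 - P/15800) has equilibria where dP/dt = 0, i.e. P = 0 or P = 15800.
The coefficient (1 - P/K) = 0 when P = K, identifying K = 15800 as the carrying capacity.
(a) K = 15800; (b) equilibria P = 0 and P = 15800.


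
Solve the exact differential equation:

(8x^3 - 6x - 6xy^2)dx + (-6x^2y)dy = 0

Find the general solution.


Check exactness: ∂M/∂y = -12xy and ∂N/∂x = -12xy; equal, so the equation is exact.
Integrate M with respect to x (treating y as constant): ∫M dx = 2x^4 - 3x^2 - 3x^2y^2 + h(y).
Differentiate w.r.t. y and set equal to N: all terms match, so h'(y) = 0 and h is a constant absorbed into C.
General solution: 2x^4 - 3x^2 - 3x^2y^2 = C.


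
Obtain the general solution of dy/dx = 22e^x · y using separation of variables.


Separate variables: dy/y = 22e^x dx.
Integrate: ln|y| = 22e^x + C₀.
Exponentiate: y = Ce^(22e^x).


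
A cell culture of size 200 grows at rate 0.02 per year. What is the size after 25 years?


The ODE dP/dt = 0.02P has solution P(t) = P(0)e^(0.02t).
Substitute P(0) = 200 and t = 25: P(25) = 200 e^(0.50) ≈ 330.


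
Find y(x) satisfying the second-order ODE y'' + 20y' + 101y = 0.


Characteristic equation: r² + 20r + 101 = 0.
Discriminant is negative; roots r = -10 ± 1i (complex conjugate pair).
General solution uses e^(α x)(C₁ cos(β x) + C₂ sin(β x)): y = e^(-10x)(C₁cos(x) + C₂sin(x)).
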